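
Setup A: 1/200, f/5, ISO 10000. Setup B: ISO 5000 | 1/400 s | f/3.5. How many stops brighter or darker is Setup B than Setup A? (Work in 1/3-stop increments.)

1 stop darker

Aperture: f/5 → f/4.5 → f/4 → f/3.5 — 1 stop opened up (brighter).
Shutter speed: 1/200 → 1/250 → 1/320 → 1/400 — 1 stop shorter (darker).
ISO: 10000 → 8000 → 6400 → 5000 — 1 stop lower (darker).
Net: +1 −1 −1 = −1 stop.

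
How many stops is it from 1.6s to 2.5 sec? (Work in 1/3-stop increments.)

2/3 stop

1.6 → 2 → 2.5 — count the steps: 2 third-stops = 2/3 stop.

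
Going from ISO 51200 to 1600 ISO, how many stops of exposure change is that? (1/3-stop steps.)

51200 → 40000 → 32000 → 25600 → 20000 → 16000 → 12800 → 10000 → 8000 → 6400 → 5000 → 4000 → 3200 → 2500 → 2000 → 1600 — count the steps: 15 third-stops = 5 stops.

5 stops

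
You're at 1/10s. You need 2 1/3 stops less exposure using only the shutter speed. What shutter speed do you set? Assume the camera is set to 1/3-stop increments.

1/50s

Shutter speed: 1/10 → 1/13 → 1/15 → 1/20 → 1/25 → 1/30 → 1/40 → 1/50 — 2 1/3 stops faster (darker).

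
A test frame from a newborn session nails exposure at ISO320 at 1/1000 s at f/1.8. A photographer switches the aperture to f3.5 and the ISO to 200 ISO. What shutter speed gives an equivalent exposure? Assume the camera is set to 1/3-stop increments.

1/160s

Aperture: f/1.8 → f/2 → f/2.2 → f/2.5 → f/2.8 → f/3.2 → f/3.5 — 2 stops stopped down (darker).
ISO: 320 → 250 → 200 — 2/3 stop lower (darker).
Net change so far: 2 2/3 stops darker. Offset with the shutter speed: 1/1000 → 1/800 → 1/640 → 1/500 → 1/400 → 1/320 → 1/250 → 1/200 → 1/160.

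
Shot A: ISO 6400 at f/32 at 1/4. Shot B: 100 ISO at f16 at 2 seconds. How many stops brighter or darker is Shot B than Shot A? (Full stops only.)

1 stop darker

Aperture: f/32 → f/22 → f/16 — 2 stops larger aperture (brighter).
Shutter speed: 1/4 → 1/2 → 1 → 2 — 3 stops slower (brighter).
ISO: 6400 → 3200 → 1600 → 800 → 400 → 200 → 100 — 6 stops dropped (darker).
Net: +2 +3 −6 = −1 stop.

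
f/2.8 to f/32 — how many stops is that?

f/2.8 → f/4 → f/5.6 → f/8 → f/11 → f/16 → f/22 → f/32 — count the steps: 7 stops.

7 stops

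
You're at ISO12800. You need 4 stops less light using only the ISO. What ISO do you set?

ISO: 12800 → 6400 → 3200 → 1600 → 800 — 4 stops dropped (darker).

ISO 800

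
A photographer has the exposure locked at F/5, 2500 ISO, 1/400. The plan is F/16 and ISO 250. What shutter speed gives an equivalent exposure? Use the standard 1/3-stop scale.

Aperture: f/5 → f/5.6 → f/6.3 → f/7.1 → f/8 → f/9 → f/10 → f/11 → f/13 → f/14 → f/16 — 3 1/3 stops stopped down (darker).
ISO: 2500 → 2000 → 1600 → 1250 → 1000 → 800 → 640 → 500 → 400 → 320 → 250 — 3 1/3 stops lower (darker).
Net change so far: 6 2/3 stops darker. Offset with the shutter speed: 1/400 → 1/320 → 1/250 → 1/200 → 1/160 → 1/125 → 1/100 → 1/80 → 1/60 → 1/50 → 1/40 → 1/30 → 1/25 → 1/20 → 1/15 → 1/13 → 1/10 → 1/8 → 1/6 → 1/5 → 1/4.

1/4s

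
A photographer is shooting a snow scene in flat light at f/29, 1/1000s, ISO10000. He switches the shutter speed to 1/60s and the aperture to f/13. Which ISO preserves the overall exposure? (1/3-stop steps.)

ISO 125

Shutter speed: 1/1000 → 1/800 → 1/640 → 1/500 → 1/400 → 1/320 → 1/250 → 1/200 → 1/160 → 1/125 → 1/100 → 1/80 → 1/60 — 4 stops longer (brighter).
Aperture: f/29 → f/25 → f/22 → f/20 → f/18 → f/16 → f/14 → f/13 — 2 1/3 stops wider (brighter).
Net change so far: 6 1/3 stops brighter. Offset with the ISO: 10000 → 8000 → 6400 → 5000 → 4000 → 3200 → 2500 → 2000 → 1600 → 1250 → 1000 → 800 → 640 → 500 → 400 → 320 → 250 → 200 → 160 → 125.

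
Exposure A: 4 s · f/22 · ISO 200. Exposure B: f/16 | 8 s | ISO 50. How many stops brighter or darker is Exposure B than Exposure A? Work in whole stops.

Aperture: f/22 → f/16 — 1 stop opened up (brighter).
Shutter speed: 4 → 8 — 1 stop slower (brighter).
ISO: 200 → 100 → 50 — 2 stops dropped (darker).
Net: +1 +1 −2 = 0 stops.

same exposure (0 stops)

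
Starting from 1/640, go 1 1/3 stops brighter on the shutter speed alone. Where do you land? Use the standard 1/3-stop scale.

Shutter speed: 1/640 → 1/500 → 1/400 → 1/320 → 1/250 — 1 1/3 stops longer (brighter).

1/250s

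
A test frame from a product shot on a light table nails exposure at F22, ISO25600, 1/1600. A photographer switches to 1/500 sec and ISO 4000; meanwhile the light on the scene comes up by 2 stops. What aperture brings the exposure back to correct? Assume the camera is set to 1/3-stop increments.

f/32

Scene light: 2 stops brighter.
Shutter speed: 1/1600 → 1/1250 → 1/1000 → 1/800 → 1/640 → 1/500 — 1 2/3 stops slower (brighter).
ISO: 25600 → 20000 → 16000 → 12800 → 10000 → 8000 → 6400 → 5000 → 4000 — 2 2/3 stops dropped (darker).
Net so far: 1 stop brighter. Aperture: f/22 → f/25 → f/29 → f/32.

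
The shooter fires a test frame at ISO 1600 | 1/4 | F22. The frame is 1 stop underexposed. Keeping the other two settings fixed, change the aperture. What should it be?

f/16

Underexposed by 1 stop → need 1 stop brighter.
Aperture: f/22 → f/16.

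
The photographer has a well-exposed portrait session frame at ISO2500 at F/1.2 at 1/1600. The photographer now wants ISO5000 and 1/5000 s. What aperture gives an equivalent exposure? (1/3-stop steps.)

f/1.0

ISO: 2500 → 3200 → 4000 → 5000 — 1 stop raised (brighter).
Shutter speed: 1/1600 → 1/2000 → 1/2500 → 1/3200 → 1/4000 → 1/5000 — 1 2/3 stops shorter (darker).
Net change so far: 2/3 stop darker. Offset with the aperture: f/1.2 → f/1.1 → f/1.0.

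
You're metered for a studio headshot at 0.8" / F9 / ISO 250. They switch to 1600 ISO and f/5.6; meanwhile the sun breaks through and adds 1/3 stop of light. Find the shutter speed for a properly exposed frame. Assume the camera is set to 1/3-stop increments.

Scene light: 1/3 stop brighter.
ISO: 250 → 320 → 400 → 500 → 640 → 800 → 1000 → 1250 → 1600 — 2 2/3 stops higher (brighter).
Aperture: f/9 → f/8 → f/7.1 → f/6.3 → f/5.6 — 1 1/3 stops opened up (brighter).
Net so far: 4 1/3 stops brighter. Shutter speed: 0.8 → 0.6 → 0.5 → 0.4 → 0.3 → 1/4 → 1/5 → 1/6 → 1/8 → 1/10 → 1/13 → 1/15 → 1/20 → 1/25.

1/25s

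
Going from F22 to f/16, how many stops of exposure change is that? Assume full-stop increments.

1 stop

f/22 → f/16 — count the steps: 1 stop.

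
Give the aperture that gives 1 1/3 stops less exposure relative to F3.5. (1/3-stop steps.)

f/5.6

Aperture: f/3.5 → f/4 → f/4.5 → f/5 → f/5.6 — 1 1/3 stops narrower (darker).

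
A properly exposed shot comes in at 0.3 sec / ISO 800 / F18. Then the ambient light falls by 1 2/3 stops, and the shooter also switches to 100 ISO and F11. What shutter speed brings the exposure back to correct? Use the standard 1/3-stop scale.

Scene light: 1 2/3 stops darker.
ISO: 800 → 640 → 500 → 400 → 320 → 250 → 200 → 160 → 125 → 100 — 3 stops lower (darker).
Aperture: f/18 → f/16 → f/14 → f/13 → f/11 — 1 1/3 stops opened up (brighter).
Net so far: 3 1/3 stops darker. Shutter speed: 0.3 → 0.4 → 0.5 → 0.6 → 0.8 → 1 → 1.3 → 1.6 → 2 → 2.5 → 3.2.

3.2 s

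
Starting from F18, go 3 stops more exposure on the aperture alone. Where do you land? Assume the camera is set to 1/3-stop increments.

Aperture: f/18 → f/16 → f/14 → f/13 → f/11 → f/10 → f/9 → f/8 → f/7.1 → f/6.3 — 3 stops larger aperture (brighter).

f/6.3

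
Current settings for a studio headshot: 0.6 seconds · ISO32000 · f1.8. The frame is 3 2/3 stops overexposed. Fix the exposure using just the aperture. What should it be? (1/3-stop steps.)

f/6.3

Overexposed by 3 2/3 stops → need 3 2/3 stops darker.
Aperture: f/1.8 → f/2 → f/2.2 → f/2.5 → f/2.8 → f/3.2 → f/3.5 → f/4 → f/4.5 → f/5 → f/5.6 → f/6.3.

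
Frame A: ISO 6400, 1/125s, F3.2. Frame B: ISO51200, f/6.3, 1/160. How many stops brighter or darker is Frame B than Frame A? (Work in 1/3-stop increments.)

2/3 stop brighter

Aperture: f/3.2 → f/3.5 → f/4 → f/4.5 → f/5 → f/5.6 → f/6.3 — 2 stops stopped down (darker).
Shutter speed: 1/125 → 1/160 — 1/3 stop faster (darker).
ISO: 6400 → 8000 → 10000 → 12800 → 16000 → 20000 → 25600 → 32000 → 40000 → 51200 — 3 stops raised (brighter).
Net: −2 −1/3 +3 = +2/3 stops.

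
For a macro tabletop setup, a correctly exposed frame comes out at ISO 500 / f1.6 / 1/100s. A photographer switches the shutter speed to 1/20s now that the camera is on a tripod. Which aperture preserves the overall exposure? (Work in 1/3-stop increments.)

Shutter speed: 1/100 → 1/80 → 1/60 → 1/50 → 1/40 → 1/30 → 1/25 → 1/20 — 2 1/3 stops longer (brighter).
Need 2 1/3 stops darker from the aperture: f/1.6 → f/1.8 → f/2 → f/2.2 → f/2.5 → f/2.8 → f/3.2 → f/3.5.

f/3.5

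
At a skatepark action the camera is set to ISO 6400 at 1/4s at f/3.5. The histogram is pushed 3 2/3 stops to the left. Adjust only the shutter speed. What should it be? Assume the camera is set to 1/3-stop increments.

Underexposed by 3 2/3 stops → need 3 2/3 stops brighter.
Shutter speed: 1/4 → 0.3 → 0.4 → 0.5 → 0.6 → 0.8 → 1 → 1.3 → 1.6 → 2 → 2.5 → 3.2.

3.2 s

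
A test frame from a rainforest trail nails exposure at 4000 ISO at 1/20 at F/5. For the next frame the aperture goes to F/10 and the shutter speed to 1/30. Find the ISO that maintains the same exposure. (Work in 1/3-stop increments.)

ISO 25600

Aperture: f/5 → f/5.6 → f/6.3 → f/7.1 → f/8 → f/9 → f/10 — 2 stops narrower (darker).
Shutter speed: 1/20 → 1/25 → 1/30 — 2/3 stop shorter (darker).
Net change so far: 2 2/3 stops darker. Offset with the ISO: 4000 → 5000 → 6400 → 8000 → 10000 → 12800 → 16000 → 20000 → 25600.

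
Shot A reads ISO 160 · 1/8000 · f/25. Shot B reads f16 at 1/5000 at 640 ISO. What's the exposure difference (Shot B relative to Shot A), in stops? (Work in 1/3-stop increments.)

Aperture: f/25 → f/22 → f/20 → f/18 → f/16 — 1 1/3 stops wider (brighter).
Shutter speed: 1/8000 → 1/6400 → 1/5000 — 2/3 stop slower (brighter).
ISO: 160 → 200 → 250 → 320 → 400 → 500 → 640 — 2 stops raised (brighter).
Net: +1 1/3 +2/3 +2 = +4 stops.

4 stops brighter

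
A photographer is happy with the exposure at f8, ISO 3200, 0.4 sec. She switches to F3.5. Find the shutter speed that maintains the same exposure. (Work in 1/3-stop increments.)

Aperture: f/8 → f/7.1 → f/6.3 → f/5.6 → f/5 → f/4.5 → f/4 → f/3.5 — 2 1/3 stops opened up (brighter).
Need 2 1/3 stops darker from the shutter speed: 0.4 → 0.3 → 1/4 → 1/5 → 1/6 → 1/8 → 1/10 → 1/13.

1/13s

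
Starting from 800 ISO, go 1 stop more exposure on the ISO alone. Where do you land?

ISO 1600

ISO: 800 → 1600 — 1 stop higher (brighter).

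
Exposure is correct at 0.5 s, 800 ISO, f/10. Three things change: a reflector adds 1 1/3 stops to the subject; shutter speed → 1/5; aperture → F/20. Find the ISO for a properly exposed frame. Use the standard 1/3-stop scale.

ISO 3200

Scene light: 1 1/3 stops brighter.
Shutter speed: 0.5 → 0.4 → 0.3 → 1/4 → 1/5 — 1 1/3 stops faster (darker).
Aperture: f/10 → f/11 → f/13 → f/14 → f/16 → f/18 → f/20 — 2 stops smaller aperture (darker).
Net so far: 2 stops darker. ISO: 800 → 1000 → 1250 → 1600 → 2000 → 2500 → 3200.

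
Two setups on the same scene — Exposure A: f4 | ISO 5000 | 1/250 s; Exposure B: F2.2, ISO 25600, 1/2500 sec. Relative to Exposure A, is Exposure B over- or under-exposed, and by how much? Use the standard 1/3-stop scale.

2/3 stop brighter

Aperture: f/4 → f/3.5 → f/3.2 → f/2.8 → f/2.5 → f/2.2 — 1 2/3 stops larger aperture (brighter).
Shutter speed: 1/250 → 1/320 → 1/400 → 1/500 → 1/640 → 1/800 → 1/1000 → 1/1250 → 1/1600 → 1/2000 → 1/2500 — 3 1/3 stops faster (darker).
ISO: 5000 → 6400 → 8000 → 10000 → 12800 → 16000 → 20000 → 25600 — 2 1/3 stops raised (brighter).
Net: +1 2/3 −3 1/3 +2 1/3 = +2/3 stops.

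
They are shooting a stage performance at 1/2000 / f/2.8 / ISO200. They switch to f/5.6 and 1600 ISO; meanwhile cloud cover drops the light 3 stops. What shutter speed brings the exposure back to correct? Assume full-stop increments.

1/500s

Scene light: 3 stops darker.
Aperture: f/2.8 → f/4 → f/5.6 — 2 stops stopped down (darker).
ISO: 200 → 400 → 800 → 1600 — 3 stops raised (brighter).
Net so far: 2 stops darker. Shutter speed: 1/2000 → 1/1000 → 1/500.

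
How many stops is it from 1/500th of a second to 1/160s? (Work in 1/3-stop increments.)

1 2/3 stops

1/500 → 1/400 → 1/320 → 1/250 → 1/200 → 1/160 — count the steps: 5 third-stops = 1 2/3 stops.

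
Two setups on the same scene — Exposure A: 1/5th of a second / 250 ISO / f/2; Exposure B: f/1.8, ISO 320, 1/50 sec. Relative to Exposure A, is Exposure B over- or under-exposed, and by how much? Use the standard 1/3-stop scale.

2 2/3 stops darker

Aperture: f/2 → f/1.8 — 1/3 stop opened up (brighter).
Shutter speed: 1/5 → 1/6 → 1/8 → 1/10 → 1/13 → 1/15 → 1/20 → 1/25 → 1/30 → 1/40 → 1/50 — 3 1/3 stops shorter (darker).
ISO: 250 → 320 — 1/3 stop higher (brighter).
Net: +1/3 −3 1/3 +1/3 = −2 2/3 stops.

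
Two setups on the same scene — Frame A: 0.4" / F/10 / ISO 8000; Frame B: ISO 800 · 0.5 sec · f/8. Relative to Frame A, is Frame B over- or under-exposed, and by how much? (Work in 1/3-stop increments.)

Aperture: f/10 → f/9 → f/8 — 2/3 stop larger aperture (brighter).
Shutter speed: 0.4 → 0.5 — 1/3 stop longer (brighter).
ISO: 8000 → 6400 → 5000 → 4000 → 3200 → 2500 → 2000 → 1600 → 1250 → 1000 → 800 — 3 1/3 stops dropped (darker).
Net: +2/3 +1/3 −3 1/3 = −2 1/3 stops.

2 1/3 stops darker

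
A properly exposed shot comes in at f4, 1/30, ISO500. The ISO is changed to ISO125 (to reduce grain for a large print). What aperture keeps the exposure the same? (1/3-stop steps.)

ISO: 500 → 400 → 320 → 250 → 200 → 160 → 125 — 2 stops dropped (darker).
Need 2 stops brighter from the aperture: f/4 → f/3.5 → f/3.2 → f/2.8 → f/2.5 → f/2.2 → f/2.

f/2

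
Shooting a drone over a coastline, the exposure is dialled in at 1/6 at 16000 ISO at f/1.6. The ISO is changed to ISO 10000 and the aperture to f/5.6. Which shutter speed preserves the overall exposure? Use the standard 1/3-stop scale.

3.2 s

ISO: 16000 → 12800 → 10000 — 2/3 stop dropped (darker).
Aperture: f/1.6 → f/1.8 → f/2 → f/2.2 → f/2.5 → f/2.8 → f/3.2 → f/3.5 → f/4 → f/4.5 → f/5 → f/5.6 — 3 2/3 stops stopped down (darker).
Net change so far: 4 1/3 stops darker. Offset with the shutter speed: 1/6 → 1/5 → 1/4 → 0.3 → 0.4 → 0.5 → 0.6 → 0.8 → 1 → 1.3 → 1.6 → 2 → 2.5 → 3.2.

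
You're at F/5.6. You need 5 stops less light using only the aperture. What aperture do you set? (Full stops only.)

f/32

Aperture: f/5.6 → f/8 → f/11 → f/16 → f/22 → f/32 — 5 stops narrower (darker).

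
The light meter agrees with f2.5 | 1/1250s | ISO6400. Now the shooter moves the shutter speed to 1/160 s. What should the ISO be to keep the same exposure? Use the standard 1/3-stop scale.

Shutter speed: 1/1250 → 1/1000 → 1/800 → 1/640 → 1/500 → 1/400 → 1/320 → 1/250 → 1/200 → 1/160 — 3 stops slower (brighter).
Need 3 stops darker from the ISO: 6400 → 5000 → 4000 → 3200 → 2500 → 2000 → 1600 → 1250 → 1000 → 800.

ISO 800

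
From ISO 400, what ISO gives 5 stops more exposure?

ISO 12800

ISO: 400 → 800 → 1600 → 3200 → 6400 → 12800 — 5 stops higher (brighter).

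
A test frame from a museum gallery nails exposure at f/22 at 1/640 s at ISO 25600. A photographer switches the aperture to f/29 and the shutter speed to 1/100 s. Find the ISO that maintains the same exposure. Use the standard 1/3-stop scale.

ISO 6400

Aperture: f/22 → f/25 → f/29 — 2/3 stop smaller aperture (darker).
Shutter speed: 1/640 → 1/500 → 1/400 → 1/320 → 1/250 → 1/200 → 1/160 → 1/125 → 1/100 — 2 2/3 stops slower (brighter).
Net change so far: 2 stops brighter. Offset with the ISO: 25600 → 20000 → 16000 → 12800 → 10000 → 8000 → 6400.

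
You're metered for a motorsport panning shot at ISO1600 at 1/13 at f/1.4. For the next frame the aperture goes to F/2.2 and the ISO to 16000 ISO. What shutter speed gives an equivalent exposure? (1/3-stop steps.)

1/50s

Aperture: f/1.4 → f/1.6 → f/1.8 → f/2 → f/2.2 — 1 1/3 stops stopped down (darker).
ISO: 1600 → 2000 → 2500 → 3200 → 4000 → 5000 → 6400 → 8000 → 10000 → 12800 → 16000 — 3 1/3 stops raised (brighter).
Net change so far: 2 stops brighter. Offset with the shutter speed: 1/13 → 1/15 → 1/20 → 1/25 → 1/30 → 1/40 → 1/50.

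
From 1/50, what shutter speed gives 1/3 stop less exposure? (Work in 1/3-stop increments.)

Shutter speed: 1/50 → 1/60 — 1/3 stop faster (darker).

1/60s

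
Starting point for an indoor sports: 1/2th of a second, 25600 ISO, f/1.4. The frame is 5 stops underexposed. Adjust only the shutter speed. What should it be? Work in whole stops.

Underexposed by 5 stops → need 5 stops brighter.
Shutter speed: 1/2 → 1 → 2 → 4 → 8 → 15.

15 s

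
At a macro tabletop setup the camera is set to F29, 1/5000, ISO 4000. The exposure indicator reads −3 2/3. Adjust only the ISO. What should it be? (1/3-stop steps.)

ISO 51200

Underexposed by 3 2/3 stops → need 3 2/3 stops brighter.
ISO: 4000 → 5000 → 6400 → 8000 → 10000 → 12800 → 16000 → 20000 → 25600 → 32000 → 40000 → 51200.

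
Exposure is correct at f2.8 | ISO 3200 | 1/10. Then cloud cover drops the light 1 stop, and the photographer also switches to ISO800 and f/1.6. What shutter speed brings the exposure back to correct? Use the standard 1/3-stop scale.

Scene light: 1 stop darker.
ISO: 3200 → 2500 → 2000 → 1600 → 1250 → 1000 → 800 — 2 stops dropped (darker).
Aperture: f/2.8 → f/2.5 → f/2.2 → f/2 → f/1.8 → f/1.6 — 1 2/3 stops opened up (brighter).
Net so far: 1 1/3 stops darker. Shutter speed: 1/10 → 1/8 → 1/6 → 1/5 → 1/4.

1/4s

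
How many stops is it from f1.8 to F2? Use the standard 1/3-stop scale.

f/1.8 → f/2 — count the steps: 1 third-stops = 1/3 stop.

1/3 stop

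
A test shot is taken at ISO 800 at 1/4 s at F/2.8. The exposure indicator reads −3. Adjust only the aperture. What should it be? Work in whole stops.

f/1.0

Underexposed by 3 stops → need 3 stops brighter.
Aperture: f/2.8 → f/2 → f/1.4 → f/1.0.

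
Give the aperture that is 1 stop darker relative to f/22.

Aperture: f/22 → f/32 — 1 stop stopped down (darker).

f/32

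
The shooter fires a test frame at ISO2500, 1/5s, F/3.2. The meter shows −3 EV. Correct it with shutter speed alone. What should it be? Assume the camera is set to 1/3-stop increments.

Underexposed by 3 stops → need 3 stops brighter.
Shutter speed: 1/5 → 1/4 → 0.3 → 0.4 → 0.5 → 0.6 → 0.8 → 1 → 1.3 → 1.6.

1.6 s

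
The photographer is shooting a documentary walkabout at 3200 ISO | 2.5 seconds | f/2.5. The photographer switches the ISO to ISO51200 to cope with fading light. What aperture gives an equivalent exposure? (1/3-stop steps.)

f/10

ISO: 3200 → 4000 → 5000 → 6400 → 8000 → 10000 → 12800 → 16000 → 20000 → 25600 → 32000 → 40000 → 51200 — 4 stops raised (brighter).
Need 4 stops darker from the aperture: f/2.5 → f/2.8 → f/3.2 → f/3.5 → f/4 → f/4.5 → f/5 → f/5.6 → f/6.3 → f/7.1 → f/8 → f/9 → f/10.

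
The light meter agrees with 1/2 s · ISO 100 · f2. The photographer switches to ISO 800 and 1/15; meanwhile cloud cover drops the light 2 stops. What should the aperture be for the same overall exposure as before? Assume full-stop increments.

f/1.0

Scene light: 2 stops darker.
ISO: 100 → 200 → 400 → 800 — 3 stops raised (brighter).
Shutter speed: 1/2 → 1/4 → 1/8 → 1/15 — 3 stops shorter (darker).
Net so far: 2 stops darker. Aperture: f/2 → f/1.4 → f/1.0.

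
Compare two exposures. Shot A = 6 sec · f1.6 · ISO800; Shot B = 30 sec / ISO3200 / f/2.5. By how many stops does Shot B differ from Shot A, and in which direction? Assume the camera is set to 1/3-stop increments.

3 stops brighter

Aperture: f/1.6 → f/1.8 → f/2 → f/2.2 → f/2.5 — 1 1/3 stops narrower (darker).
Shutter speed: 6 → 8 → 10 → 13 → 15 → 20 → 25 → 30 — 2 1/3 stops longer (brighter).
ISO: 800 → 1000 → 1250 → 1600 → 2000 → 2500 → 3200 — 2 stops raised (brighter).
Net: −1 1/3 +2 1/3 +2 = +3 stops.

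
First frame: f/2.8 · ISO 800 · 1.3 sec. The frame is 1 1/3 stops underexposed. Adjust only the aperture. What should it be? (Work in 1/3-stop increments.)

Underexposed by 1 1/3 stops → need 1 1/3 stops brighter.
Aperture: f/2.8 → f/2.5 → f/2.2 → f/2 → f/1.8.

f/1.8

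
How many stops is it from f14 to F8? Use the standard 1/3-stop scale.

f/14 → f/13 → f/11 → f/10 → f/9 → f/8 — count the steps: 5 third-stops = 1 2/3 stops.

1 2/3 stops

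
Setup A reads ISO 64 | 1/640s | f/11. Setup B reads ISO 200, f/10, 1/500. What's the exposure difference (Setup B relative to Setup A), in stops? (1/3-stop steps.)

Aperture: f/11 → f/10 — 1/3 stop opened up (brighter).
Shutter speed: 1/640 → 1/500 — 1/3 stop slower (brighter).
ISO: 64 → 80 → 100 → 125 → 160 → 200 — 1 2/3 stops raised (brighter).
Net: +1/3 +1/3 +1 2/3 = +2 1/3 stops.

2 1/3 stops brighter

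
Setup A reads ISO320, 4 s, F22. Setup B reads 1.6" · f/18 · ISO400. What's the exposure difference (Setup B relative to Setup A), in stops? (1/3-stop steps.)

Aperture: f/22 → f/20 → f/18 — 2/3 stop wider (brighter).
Shutter speed: 4 → 3.2 → 2.5 → 2 → 1.6 — 1 1/3 stops faster (darker).
ISO: 320 → 400 — 1/3 stop higher (brighter).
Net: +2/3 −1 1/3 +1/3 = −1/3 stops.

1/3 stop darker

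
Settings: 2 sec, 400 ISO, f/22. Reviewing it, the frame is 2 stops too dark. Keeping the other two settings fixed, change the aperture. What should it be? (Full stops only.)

Underexposed by 2 stops → need 2 stops brighter.
Aperture: f/22 → f/16 → f/11.

f/11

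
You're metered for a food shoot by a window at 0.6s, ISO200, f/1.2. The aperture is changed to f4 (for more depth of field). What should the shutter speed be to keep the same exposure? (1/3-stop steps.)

6 s

Aperture: f/1.2 → f/1.4 → f/1.6 → f/1.8 → f/2 → f/2.2 → f/2.5 → f/2.8 → f/3.2 → f/3.5 → f/4 — 3 1/3 stops stopped down (darker).
Need 3 1/3 stops brighter from the shutter speed: 0.6 → 0.8 → 1 → 1.3 → 1.6 → 2 → 2.5 → 3.2 → 4 → 5 → 6.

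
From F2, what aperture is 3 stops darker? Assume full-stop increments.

f/5.6

Aperture: f/2 → f/2.8 → f/4 → f/5.6 — 3 stops stopped down (darker).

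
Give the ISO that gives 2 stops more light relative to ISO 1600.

ISO 6400

ISO: 1600 → 3200 → 6400 — 2 stops raised (brighter).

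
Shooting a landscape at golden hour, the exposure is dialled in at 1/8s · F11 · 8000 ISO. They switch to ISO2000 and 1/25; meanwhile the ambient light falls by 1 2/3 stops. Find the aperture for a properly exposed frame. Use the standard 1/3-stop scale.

Scene light: 1 2/3 stops darker.
ISO: 8000 → 6400 → 5000 → 4000 → 3200 → 2500 → 2000 — 2 stops dropped (darker).
Shutter speed: 1/8 → 1/10 → 1/13 → 1/15 → 1/20 → 1/25 — 1 2/3 stops faster (darker).
Net so far: 5 1/3 stops darker. Aperture: f/11 → f/10 → f/9 → f/8 → f/7.1 → f/6.3 → f/5.6 → f/5 → f/4.5 → f/4 → f/3.5 → f/3.2 → f/2.8 → f/2.5 → f/2.2 → f/2 → f/1.8.

f/1.8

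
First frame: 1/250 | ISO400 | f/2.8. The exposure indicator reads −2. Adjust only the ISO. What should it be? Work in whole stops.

Underexposed by 2 stops → need 2 stops brighter.
ISO: 400 → 800 → 1600.

ISO 1600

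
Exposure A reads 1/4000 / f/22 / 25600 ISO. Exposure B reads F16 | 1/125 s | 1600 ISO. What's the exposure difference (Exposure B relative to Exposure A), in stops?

2 stops brighter

Aperture: f/22 → f/16 — 1 stop opened up (brighter).
Shutter speed: 1/4000 → 1/2000 → 1/1000 → 1/500 → 1/250 → 1/125 — 5 stops longer (brighter).
ISO: 25600 → 12800 → 6400 → 3200 → 1600 — 4 stops lower (darker).
Net: +1 +5 −4 = +2 stops.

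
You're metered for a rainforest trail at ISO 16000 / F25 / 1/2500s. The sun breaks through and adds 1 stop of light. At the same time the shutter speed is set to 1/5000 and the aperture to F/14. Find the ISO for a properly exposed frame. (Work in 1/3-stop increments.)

ISO 5000

Scene light: 1 stop brighter.
Shutter speed: 1/2500 → 1/3200 → 1/4000 → 1/5000 — 1 stop shorter (darker).
Aperture: f/25 → f/22 → f/20 → f/18 → f/16 → f/14 — 1 2/3 stops larger aperture (brighter).
Net so far: 1 2/3 stops brighter. ISO: 16000 → 12800 → 10000 → 8000 → 6400 → 5000.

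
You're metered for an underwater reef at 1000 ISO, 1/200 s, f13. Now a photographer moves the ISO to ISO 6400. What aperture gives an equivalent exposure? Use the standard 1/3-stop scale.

f/32

ISO: 1000 → 1250 → 1600 → 2000 → 2500 → 3200 → 4000 → 5000 → 6400 — 2 2/3 stops raised (brighter).
Need 2 2/3 stops darker from the aperture: f/13 → f/14 → f/16 → f/18 → f/20 → f/22 → f/25 → f/29 → f/32.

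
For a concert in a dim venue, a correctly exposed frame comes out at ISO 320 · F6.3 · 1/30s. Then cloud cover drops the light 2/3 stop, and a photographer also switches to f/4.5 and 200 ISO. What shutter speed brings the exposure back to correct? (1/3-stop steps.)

1/25s

Scene light: 2/3 stop darker.
Aperture: f/6.3 → f/5.6 → f/5 → f/4.5 — 1 stop wider (brighter).
ISO: 320 → 250 → 200 — 2/3 stop lower (darker).
Net so far: 1/3 stop darker. Shutter speed: 1/30 → 1/25.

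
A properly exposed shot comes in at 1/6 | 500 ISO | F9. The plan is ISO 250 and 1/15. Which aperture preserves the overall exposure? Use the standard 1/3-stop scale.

ISO: 500 → 400 → 320 → 250 — 1 stop dropped (darker).
Shutter speed: 1/6 → 1/8 → 1/10 → 1/13 → 1/15 — 1 1/3 stops shorter (darker).
Net change so far: 2 1/3 stops darker. Offset with the aperture: f/9 → f/8 → f/7.1 → f/6.3 → f/5.6 → f/5 → f/4.5 → f/4.

f/4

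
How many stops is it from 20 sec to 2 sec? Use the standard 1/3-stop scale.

3 1/3 stops

20 → 15 → 13 → 10 → 8 → 6 → 5 → 4 → 3.2 → 2.5 → 2 — count the steps: 10 third-stops = 3 1/3 stops.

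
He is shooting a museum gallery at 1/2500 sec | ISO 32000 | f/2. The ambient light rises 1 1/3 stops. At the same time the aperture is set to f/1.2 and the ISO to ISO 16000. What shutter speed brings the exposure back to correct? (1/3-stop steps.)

Scene light: 1 1/3 stops brighter.
Aperture: f/2 → f/1.8 → f/1.6 → f/1.4 → f/1.2 — 1 1/3 stops larger aperture (brighter).
ISO: 32000 → 25600 → 20000 → 16000 — 1 stop dropped (darker).
Net so far: 1 2/3 stops brighter. Shutter speed: 1/2500 → 1/3200 → 1/4000 → 1/5000 → 1/6400 → 1/8000.

1/8000s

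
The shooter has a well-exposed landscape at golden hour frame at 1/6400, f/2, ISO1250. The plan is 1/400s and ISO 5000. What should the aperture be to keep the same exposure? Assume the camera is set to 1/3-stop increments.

f/16

Shutter speed: 1/6400 → 1/5000 → 1/4000 → 1/3200 → 1/2500 → 1/2000 → 1/1600 → 1/1250 → 1/1000 → 1/800 → 1/640 → 1/500 → 1/400 — 4 stops slower (brighter).
ISO: 1250 → 1600 → 2000 → 2500 → 3200 → 4000 → 5000 — 2 stops higher (brighter).
Net change so far: 6 stops brighter. Offset with the aperture: f/2 → f/2.2 → f/2.5 → f/2.8 → f/3.2 → f/3.5 → f/4 → f/4.5 → f/5 → f/5.6 → f/6.3 → f/7.1 → f/8 → f/9 → f/10 → f/11 → f/13 → f/14 → f/16.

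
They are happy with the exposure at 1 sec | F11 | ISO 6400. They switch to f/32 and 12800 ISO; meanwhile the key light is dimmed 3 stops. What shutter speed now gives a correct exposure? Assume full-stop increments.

Scene light: 3 stops darker.
Aperture: f/11 → f/16 → f/22 → f/32 — 3 stops stopped down (darker).
ISO: 6400 → 12800 — 1 stop raised (brighter).
Net so far: 5 stops darker. Shutter speed: 1 → 2 → 4 → 8 → 15 → 30.

30 s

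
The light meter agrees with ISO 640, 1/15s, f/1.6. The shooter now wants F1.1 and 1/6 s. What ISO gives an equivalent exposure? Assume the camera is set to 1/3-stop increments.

ISO 125

Aperture: f/1.6 → f/1.4 → f/1.2 → f/1.1 — 1 stop opened up (brighter).
Shutter speed: 1/15 → 1/13 → 1/10 → 1/8 → 1/6 — 1 1/3 stops slower (brighter).
Net change so far: 2 1/3 stops brighter. Offset with the ISO: 640 → 500 → 400 → 320 → 250 → 200 → 160 → 125.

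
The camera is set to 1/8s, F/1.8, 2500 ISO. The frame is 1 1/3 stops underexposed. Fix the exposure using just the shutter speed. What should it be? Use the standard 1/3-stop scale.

0.3 s

Underexposed by 1 1/3 stops → need 1 1/3 stops brighter.
Shutter speed: 1/8 → 1/6 → 1/5 → 1/4 → 0.3.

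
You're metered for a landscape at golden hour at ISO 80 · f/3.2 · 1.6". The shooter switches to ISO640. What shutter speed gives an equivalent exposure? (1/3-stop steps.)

ISO: 80 → 100 → 125 → 160 → 200 → 250 → 320 → 400 → 500 → 640 — 3 stops raised (brighter).
Need 3 stops darker from the shutter speed: 1.6 → 1.3 → 1 → 0.8 → 0.6 → 0.5 → 0.4 → 0.3 → 1/4 → 1/5.

1/5s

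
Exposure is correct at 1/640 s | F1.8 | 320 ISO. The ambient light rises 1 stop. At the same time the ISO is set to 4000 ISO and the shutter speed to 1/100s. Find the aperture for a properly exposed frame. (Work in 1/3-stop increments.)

f/22

Scene light: 1 stop brighter.
ISO: 320 → 400 → 500 → 640 → 800 → 1000 → 1250 → 1600 → 2000 → 2500 → 3200 → 4000 — 3 2/3 stops higher (brighter).
Shutter speed: 1/640 → 1/500 → 1/400 → 1/320 → 1/250 → 1/200 → 1/160 → 1/125 → 1/100 — 2 2/3 stops longer (brighter).
Net so far: 7 1/3 stops brighter. Aperture: f/1.8 → f/2 → f/2.2 → f/2.5 → f/2.8 → f/3.2 → f/3.5 → f/4 → f/4.5 → f/5 → f/5.6 → f/6.3 → f/7.1 → f/8 → f/9 → f/10 → f/11 → f/13 → f/14 → f/16 → f/18 → f/20 → f/22.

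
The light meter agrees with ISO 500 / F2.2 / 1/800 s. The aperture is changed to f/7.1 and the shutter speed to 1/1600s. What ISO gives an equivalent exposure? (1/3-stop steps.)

Aperture: f/2.2 → f/2.5 → f/2.8 → f/3.2 → f/3.5 → f/4 → f/4.5 → f/5 → f/5.6 → f/6.3 → f/7.1 — 3 1/3 stops narrower (darker).
Shutter speed: 1/800 → 1/1000 → 1/1250 → 1/1600 — 1 stop shorter (darker).
Net change so far: 4 1/3 stops darker. Offset with the ISO: 500 → 640 → 800 → 1000 → 1250 → 1600 → 2000 → 2500 → 3200 → 4000 → 5000 → 6400 → 8000 → 10000.

ISO 10000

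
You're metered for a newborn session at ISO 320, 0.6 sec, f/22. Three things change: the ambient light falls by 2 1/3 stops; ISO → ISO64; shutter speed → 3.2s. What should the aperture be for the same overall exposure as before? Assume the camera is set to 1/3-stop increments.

Scene light: 2 1/3 stops darker.
ISO: 320 → 250 → 200 → 160 → 125 → 100 → 80 → 64 — 2 1/3 stops dropped (darker).
Shutter speed: 0.6 → 0.8 → 1 → 1.3 → 1.6 → 2 → 2.5 → 3.2 — 2 1/3 stops slower (brighter).
Net so far: 2 1/3 stops darker. Aperture: f/22 → f/20 → f/18 → f/16 → f/14 → f/13 → f/11 → f/10.

f/10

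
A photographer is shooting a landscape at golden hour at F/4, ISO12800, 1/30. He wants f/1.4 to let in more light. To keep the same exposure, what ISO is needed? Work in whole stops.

ISO 1600

Aperture: f/4 → f/2.8 → f/2 → f/1.4 — 3 stops larger aperture (brighter).
Need 3 stops darker from the ISO: 12800 → 6400 → 3200 → 1600.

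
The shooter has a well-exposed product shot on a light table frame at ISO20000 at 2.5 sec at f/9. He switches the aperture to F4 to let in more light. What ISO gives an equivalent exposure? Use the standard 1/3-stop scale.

ISO 4000

Aperture: f/9 → f/8 → f/7.1 → f/6.3 → f/5.6 → f/5 → f/4.5 → f/4 — 2 1/3 stops opened up (brighter).
Need 2 1/3 stops darker from the ISO: 20000 → 16000 → 12800 → 10000 → 8000 → 6400 → 5000 → 4000.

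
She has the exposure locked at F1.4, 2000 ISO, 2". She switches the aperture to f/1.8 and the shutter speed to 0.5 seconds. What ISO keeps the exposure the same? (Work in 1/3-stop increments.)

Aperture: f/1.4 → f/1.6 → f/1.8 — 2/3 stop stopped down (darker).
Shutter speed: 2 → 1.6 → 1.3 → 1 → 0.8 → 0.6 → 0.5 — 2 stops faster (darker).
Net change so far: 2 2/3 stops darker. Offset with the ISO: 2000 → 2500 → 3200 → 4000 → 5000 → 6400 → 8000 → 10000 → 12800.

ISO 12800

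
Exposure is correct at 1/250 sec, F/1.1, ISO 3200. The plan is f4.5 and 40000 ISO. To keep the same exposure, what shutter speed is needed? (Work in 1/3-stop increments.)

Aperture: f/1.1 → f/1.2 → f/1.4 → f/1.6 → f/1.8 → f/2 → f/2.2 → f/2.5 → f/2.8 → f/3.2 → f/3.5 → f/4 → f/4.5 — 4 stops smaller aperture (darker).
ISO: 3200 → 4000 → 5000 → 6400 → 8000 → 10000 → 12800 → 16000 → 20000 → 25600 → 32000 → 40000 — 3 2/3 stops higher (brighter).
Net change so far: 1/3 stop darker. Offset with the shutter speed: 1/250 → 1/200.

1/200s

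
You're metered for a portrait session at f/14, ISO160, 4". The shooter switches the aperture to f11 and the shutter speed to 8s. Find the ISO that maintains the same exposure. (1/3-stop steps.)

ISO 50

Aperture: f/14 → f/13 → f/11 — 2/3 stop opened up (brighter).
Shutter speed: 4 → 5 → 6 → 8 — 1 stop longer (brighter).
Net change so far: 1 2/3 stops brighter. Offset with the ISO: 160 → 125 → 100 → 80 → 64 → 50.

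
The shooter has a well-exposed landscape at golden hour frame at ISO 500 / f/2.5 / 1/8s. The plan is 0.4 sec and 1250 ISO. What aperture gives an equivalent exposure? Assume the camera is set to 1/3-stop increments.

f/7.1

Shutter speed: 1/8 → 1/6 → 1/5 → 1/4 → 0.3 → 0.4 — 1 2/3 stops slower (brighter).
ISO: 500 → 640 → 800 → 1000 → 1250 — 1 1/3 stops raised (brighter).
Net change so far: 3 stops brighter. Offset with the aperture: f/2.5 → f/2.8 → f/3.2 → f/3.5 → f/4 → f/4.5 → f/5 → f/5.6 → f/6.3 → f/7.1.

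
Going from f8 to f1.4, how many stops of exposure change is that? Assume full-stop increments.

5 stops

f/8 → f/5.6 → f/4 → f/2.8 → f/2 → f/1.4 — count the steps: 5 stops.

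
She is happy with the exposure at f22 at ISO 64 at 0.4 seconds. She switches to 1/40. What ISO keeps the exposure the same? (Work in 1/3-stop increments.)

Shutter speed: 0.4 → 0.3 → 1/4 → 1/5 → 1/6 → 1/8 → 1/10 → 1/13 → 1/15 → 1/20 → 1/25 → 1/30 → 1/40 — 4 stops shorter (darker).
Need 4 stops brighter from the ISO: 64 → 80 → 100 → 125 → 160 → 200 → 250 → 320 → 400 → 500 → 640 → 800 → 1000.

ISO 1000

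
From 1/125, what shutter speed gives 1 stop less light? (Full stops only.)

Shutter speed: 1/125 → 1/250 — 1 stop faster (darker).

1/250s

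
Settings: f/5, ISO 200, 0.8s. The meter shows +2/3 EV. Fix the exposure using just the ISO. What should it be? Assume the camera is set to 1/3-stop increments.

ISO 125

Overexposed by 2/3 stop → need 2/3 stop darker.
ISO: 200 → 160 → 125.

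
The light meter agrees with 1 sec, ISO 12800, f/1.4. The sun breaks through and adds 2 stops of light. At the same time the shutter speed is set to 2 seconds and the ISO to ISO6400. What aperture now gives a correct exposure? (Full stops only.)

Scene light: 2 stops brighter.
Shutter speed: 1 → 2 — 1 stop longer (brighter).
ISO: 12800 → 6400 — 1 stop lower (darker).
Net so far: 2 stops brighter. Aperture: f/1.4 → f/2 → f/2.8.

f/2.8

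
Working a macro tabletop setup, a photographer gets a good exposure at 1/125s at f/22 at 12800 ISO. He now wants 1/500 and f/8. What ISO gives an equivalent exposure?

Shutter speed: 1/125 → 1/250 → 1/500 — 2 stops faster (darker).
Aperture: f/22 → f/16 → f/11 → f/8 — 3 stops larger aperture (brighter).
Net change so far: 1 stop brighter. Offset with the ISO: 12800 → 6400.

ISO 6400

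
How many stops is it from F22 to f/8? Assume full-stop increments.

3 stops

f/22 → f/16 → f/11 → f/8 — count the steps: 3 stops.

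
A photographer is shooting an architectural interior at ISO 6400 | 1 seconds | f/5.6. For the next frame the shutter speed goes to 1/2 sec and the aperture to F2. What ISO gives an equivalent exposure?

Shutter speed: 1 → 1/2 — 1 stop shorter (darker).
Aperture: f/5.6 → f/4 → f/2.8 → f/2 — 3 stops larger aperture (brighter).
Net change so far: 2 stops brighter. Offset with the ISO: 6400 → 3200 → 1600.

ISO 1600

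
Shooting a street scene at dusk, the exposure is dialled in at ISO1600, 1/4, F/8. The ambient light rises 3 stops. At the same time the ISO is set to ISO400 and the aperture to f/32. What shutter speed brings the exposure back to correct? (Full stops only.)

2 s

Scene light: 3 stops brighter.
ISO: 1600 → 800 → 400 — 2 stops dropped (darker).
Aperture: f/8 → f/11 → f/16 → f/22 → f/32 — 4 stops smaller aperture (darker).
Net so far: 3 stops darker. Shutter speed: 1/4 → 1/2 → 1 → 2.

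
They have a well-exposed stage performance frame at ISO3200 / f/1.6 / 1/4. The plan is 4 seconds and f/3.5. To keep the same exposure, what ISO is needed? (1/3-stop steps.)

ISO 1000

Shutter speed: 1/4 → 0.3 → 0.4 → 0.5 → 0.6 → 0.8 → 1 → 1.3 → 1.6 → 2 → 2.5 → 3.2 → 4 — 4 stops slower (brighter).
Aperture: f/1.6 → f/1.8 → f/2 → f/2.2 → f/2.5 → f/2.8 → f/3.2 → f/3.5 — 2 1/3 stops smaller aperture (darker).
Net change so far: 1 2/3 stops brighter. Offset with the ISO: 3200 → 2500 → 2000 → 1600 → 1250 → 1000.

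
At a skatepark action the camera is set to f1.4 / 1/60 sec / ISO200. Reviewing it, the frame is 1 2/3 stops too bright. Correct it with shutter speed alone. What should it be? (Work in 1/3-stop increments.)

1/200s

Overexposed by 1 2/3 stops → need 1 2/3 stops darker.
Shutter speed: 1/60 → 1/80 → 1/100 → 1/125 → 1/160 → 1/200.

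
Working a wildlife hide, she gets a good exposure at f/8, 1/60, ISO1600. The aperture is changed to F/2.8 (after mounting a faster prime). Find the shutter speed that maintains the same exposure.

1/500s

Aperture: f/8 → f/5.6 → f/4 → f/2.8 — 3 stops larger aperture (brighter).
Need 3 stops darker from the shutter speed: 1/60 → 1/125 → 1/250 → 1/500.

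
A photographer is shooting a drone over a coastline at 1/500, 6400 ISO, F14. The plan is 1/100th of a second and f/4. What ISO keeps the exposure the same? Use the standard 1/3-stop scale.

Shutter speed: 1/500 → 1/400 → 1/320 → 1/250 → 1/200 → 1/160 → 1/125 → 1/100 — 2 1/3 stops slower (brighter).
Aperture: f/14 → f/13 → f/11 → f/10 → f/9 → f/8 → f/7.1 → f/6.3 → f/5.6 → f/5 → f/4.5 → f/4 — 3 2/3 stops opened up (brighter).
Net change so far: 6 stops brighter. Offset with the ISO: 6400 → 5000 → 4000 → 3200 → 2500 → 2000 → 1600 → 1250 → 1000 → 800 → 640 → 500 → 400 → 320 → 250 → 200 → 160 → 125 → 100.

ISO 100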